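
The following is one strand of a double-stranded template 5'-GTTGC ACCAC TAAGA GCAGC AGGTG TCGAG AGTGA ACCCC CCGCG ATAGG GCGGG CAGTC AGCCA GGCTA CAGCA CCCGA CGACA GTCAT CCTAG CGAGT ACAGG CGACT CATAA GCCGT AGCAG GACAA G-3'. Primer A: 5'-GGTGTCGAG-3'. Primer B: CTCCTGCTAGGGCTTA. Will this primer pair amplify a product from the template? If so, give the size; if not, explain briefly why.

No product — primer B has no binding site in the template.

Primer B (CTCCTGCTAGGGCTTA) does not match the top strand, and its reverse complement TAAGCCCTAGCAGGAG does not match either.
With no annealing site for primer B, no amplification occurs.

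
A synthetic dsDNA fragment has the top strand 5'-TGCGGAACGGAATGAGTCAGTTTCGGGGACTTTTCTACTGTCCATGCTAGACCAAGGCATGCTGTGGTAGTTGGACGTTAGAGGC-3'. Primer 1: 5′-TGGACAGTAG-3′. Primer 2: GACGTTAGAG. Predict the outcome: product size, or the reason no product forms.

Primer 1 (TGGACAGTAG) has reverse complement CTACTGTCCA, which matches the top strand at positions 35–44; primer 1 anneals to the top strand there with its 3' end pointing upstream toward position 35.
Primer 2 (GACGTTAGAG) matches the top strand directly at positions 74–83; it anneals to the bottom strand with its 3' end pointing downstream toward position 83.
The 3' ends diverge (primer 1 extends toward position 1, primer 2 toward position 85), so the primers never converge on a shared product.

No product — the primers' 3' ends point away from each other.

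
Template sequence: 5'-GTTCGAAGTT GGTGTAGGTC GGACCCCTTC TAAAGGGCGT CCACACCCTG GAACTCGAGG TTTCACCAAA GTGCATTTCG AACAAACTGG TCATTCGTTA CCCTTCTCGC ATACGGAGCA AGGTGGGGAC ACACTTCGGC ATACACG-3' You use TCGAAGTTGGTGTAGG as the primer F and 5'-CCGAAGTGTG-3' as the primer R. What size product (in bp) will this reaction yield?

The forward primer matches the template at positions 3–18.
Taking the reverse complement of CCGAAGTGTG gives CACACTTCGG, found at positions 130–139 on the template; the primer anneals here to the top strand with its 3' end pointing upstream.
Amplicon spans positions 3–139: 137 bp.

137 bp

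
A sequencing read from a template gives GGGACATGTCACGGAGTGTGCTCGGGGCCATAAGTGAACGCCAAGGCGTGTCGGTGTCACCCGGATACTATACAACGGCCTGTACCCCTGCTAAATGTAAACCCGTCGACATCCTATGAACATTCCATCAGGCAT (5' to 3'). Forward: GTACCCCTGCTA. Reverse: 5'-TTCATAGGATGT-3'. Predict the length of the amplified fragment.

Forward primer GTACCCCTGCTA is found on the top strand at positions 82–93.
The reverse primer's reverse complement is ACATCCTATGAA, which matches the template at positions 109–120.
Product length = (reverse-primer end) − (forward-primer start) + 1 = 120 − 82 + 1 = 39 bp.

39 bp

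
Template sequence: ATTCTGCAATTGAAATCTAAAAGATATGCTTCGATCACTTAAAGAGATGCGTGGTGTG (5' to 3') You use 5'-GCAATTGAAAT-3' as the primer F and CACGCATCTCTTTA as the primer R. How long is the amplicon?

Scanning the template, GCAATTGAAAT occurs at positions 6–16; this primer anneals to the bottom strand there with its 3' end pointing downstream.
Taking the reverse complement of CACGCATCTCTTTA gives TAAAGAGATGCGTG, found at positions 40–53 on the template; the primer anneals here to the top strand with its 3' end pointing upstream.
Product length = (reverse-primer end) − (forward-primer start) + 1 = 53 − 6 + 1 = 48 bp.

48 bp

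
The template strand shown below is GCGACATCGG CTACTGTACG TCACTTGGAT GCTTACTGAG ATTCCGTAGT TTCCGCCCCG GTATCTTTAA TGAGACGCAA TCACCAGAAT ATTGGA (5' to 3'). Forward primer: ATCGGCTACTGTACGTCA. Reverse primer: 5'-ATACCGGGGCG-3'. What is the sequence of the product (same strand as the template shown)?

5'-ATCGGCTACTGTACGTCACTTGGATGCTTACTGAGATTCCGTAGTTTCCGCCCCGGTAT-3'

Forward primer ATCGGCTACTGTACGTCA is found on the top strand at positions 6–23.
Reverse complement of the reverse primer: CGCCCCGGTAT. This occurs on the top strand at positions 54–64.
The product is the template from position 6 through 64 (59 bp).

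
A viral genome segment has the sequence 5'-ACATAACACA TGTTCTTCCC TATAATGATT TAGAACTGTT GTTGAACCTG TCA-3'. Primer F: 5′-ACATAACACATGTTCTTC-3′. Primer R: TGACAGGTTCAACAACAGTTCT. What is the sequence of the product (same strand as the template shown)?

5'-ACATAACACATGTTCTTCCCTATAATGATTTAGAACTGTTGTTGAACCTGTCA-3'

Scanning the template, ACATAACACATGTTCTTC occurs at positions 1–18; this primer anneals to the bottom strand there with its 3' end pointing downstream.
Taking the reverse complement of TGACAGGTTCAACAACAGTTCT gives AGAACTGTTGTTGAACCTGTCA, found at positions 32–53 on the template; the primer anneals here to the top strand with its 3' end pointing upstream.
The product is the template from position 1 through 53 (53 bp).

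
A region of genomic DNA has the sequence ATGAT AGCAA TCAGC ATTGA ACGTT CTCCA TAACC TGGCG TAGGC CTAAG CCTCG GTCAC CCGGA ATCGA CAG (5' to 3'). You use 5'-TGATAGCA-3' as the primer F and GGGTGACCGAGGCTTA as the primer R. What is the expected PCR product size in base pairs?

61 bp

Forward primer TGATAGCA is found on the top strand at positions 2–9.
Reverse complement of the reverse primer: TAAGCCTCGGTCACCC. This occurs on the top strand at positions 47–62.
Amplicon spans positions 2–62: 61 bp.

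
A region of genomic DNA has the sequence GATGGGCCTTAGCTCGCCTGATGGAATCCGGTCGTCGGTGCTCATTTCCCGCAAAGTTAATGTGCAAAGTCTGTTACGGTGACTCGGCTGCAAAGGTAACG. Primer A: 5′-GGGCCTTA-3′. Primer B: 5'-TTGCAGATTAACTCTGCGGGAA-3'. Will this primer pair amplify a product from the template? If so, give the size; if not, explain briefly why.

No product — primer B has no binding site in the template.

Primer B (TTGCAGATTAACTCTGCGGGAA) does not match the top strand, and its reverse complement TTCCCGCAGAGTTAATCTGCAA does not match either.
With no annealing site for primer B, no amplification occurs.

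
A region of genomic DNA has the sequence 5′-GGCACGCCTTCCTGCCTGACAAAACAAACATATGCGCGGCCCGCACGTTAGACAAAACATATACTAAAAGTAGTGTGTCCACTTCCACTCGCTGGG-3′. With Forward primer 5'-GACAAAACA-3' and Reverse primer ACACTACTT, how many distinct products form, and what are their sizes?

The forward primer GACAAAACA matches the top strand at positions 18–26, 51–59.
The reverse primer's reverse complement is AAGTAGTGT, matching at positions 68–76.
Each forward site pairs with the reverse site to give a product ending at position 76: sizes 59, 26 bp.

Two products: 59 bp, 26 bp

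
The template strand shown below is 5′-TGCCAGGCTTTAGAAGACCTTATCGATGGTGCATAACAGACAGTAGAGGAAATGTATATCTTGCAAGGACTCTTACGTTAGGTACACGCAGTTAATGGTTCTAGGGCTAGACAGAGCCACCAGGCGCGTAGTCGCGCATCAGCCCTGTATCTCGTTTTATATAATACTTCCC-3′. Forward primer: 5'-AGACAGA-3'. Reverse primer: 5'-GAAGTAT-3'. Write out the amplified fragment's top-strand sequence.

Scanning the template, AGACAGA occurs at positions 109–115; this primer anneals to the bottom strand there with its 3' end pointing downstream.
Taking the reverse complement of GAAGTAT gives ATACTTC, found at positions 164–170 on the template; the primer anneals here to the top strand with its 3' end pointing upstream.
The product is the template from position 109 through 170 (62 bp).

5'-AGACAGAGCCACCAGGCGCGTAGTCGCGCATCAGCCCTGTATCTCGTTTTATATAATACTTC-3'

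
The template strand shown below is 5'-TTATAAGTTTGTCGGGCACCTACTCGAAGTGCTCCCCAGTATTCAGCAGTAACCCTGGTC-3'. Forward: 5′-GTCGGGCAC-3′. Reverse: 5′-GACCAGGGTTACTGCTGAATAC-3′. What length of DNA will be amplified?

50 bp

Scanning the template, GTCGGGCAC occurs at positions 11–19; this primer anneals to the bottom strand there with its 3' end pointing downstream.
Reverse complement of the reverse primer: GTATTCAGCAGTAACCCTGGTC. This occurs on the top strand at positions 39–60.
Amplicon spans positions 11–60: 50 bp.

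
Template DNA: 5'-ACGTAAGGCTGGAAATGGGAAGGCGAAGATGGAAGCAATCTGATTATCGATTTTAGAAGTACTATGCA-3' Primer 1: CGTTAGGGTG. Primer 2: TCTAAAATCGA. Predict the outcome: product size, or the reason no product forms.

Primer 1 (CGTTAGGGTG) does not match the top strand, and its reverse complement CACCCTAACG does not match either.
With no annealing site for primer 1, no amplification occurs.

No product — primer 1 has no binding site in the template.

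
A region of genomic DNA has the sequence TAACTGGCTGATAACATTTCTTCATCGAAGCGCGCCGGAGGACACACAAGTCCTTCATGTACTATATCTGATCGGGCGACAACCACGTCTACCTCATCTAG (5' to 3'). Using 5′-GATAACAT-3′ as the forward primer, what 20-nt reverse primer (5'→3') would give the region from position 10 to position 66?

The product's 3' end on the top strand is position 66.
The reverse primer anneals to the top strand over positions 47–66, i.e. to CAAGTCCTTCATGTACTATA.
Its sequence written 5'→3' is the reverse complement: TATAGTACATGAAGGACTTG.

5'-TATAGTACATGAAGGACTTG-3'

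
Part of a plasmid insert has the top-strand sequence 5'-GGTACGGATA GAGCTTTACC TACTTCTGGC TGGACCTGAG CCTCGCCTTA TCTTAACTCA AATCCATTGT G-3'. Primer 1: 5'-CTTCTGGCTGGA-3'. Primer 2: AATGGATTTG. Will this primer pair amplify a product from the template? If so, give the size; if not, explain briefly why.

Primer 1 (CTTCTGGCTGGA) matches the top strand at positions 23–34; it acts as a forward primer.
Primer 2's reverse complement is CAAATCCATT, matching the top strand at positions 59–68; it acts as a reverse primer.
The 3' ends face each other across positions 23–68, giving a 46 bp product.

Yes — a 46 bp product.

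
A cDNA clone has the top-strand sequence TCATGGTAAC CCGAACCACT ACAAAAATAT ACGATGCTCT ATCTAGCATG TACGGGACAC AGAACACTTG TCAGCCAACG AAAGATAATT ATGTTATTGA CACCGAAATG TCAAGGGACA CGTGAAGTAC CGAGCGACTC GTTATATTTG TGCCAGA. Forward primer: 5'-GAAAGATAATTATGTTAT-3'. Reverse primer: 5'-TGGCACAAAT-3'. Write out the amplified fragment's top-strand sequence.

The forward primer matches the template at positions 80–97.
Reverse complement of the reverse primer: ATTTGTGCCA. This occurs on the top strand at positions 146–155.
The product is the template from position 80 through 155 (76 bp).

5'-GAAAGATAATTATGTTATTGACACCGAAATGTCAAGGGACACGTGAAGTACCGAGCGACTCGTTATATTTGTGCCA-3'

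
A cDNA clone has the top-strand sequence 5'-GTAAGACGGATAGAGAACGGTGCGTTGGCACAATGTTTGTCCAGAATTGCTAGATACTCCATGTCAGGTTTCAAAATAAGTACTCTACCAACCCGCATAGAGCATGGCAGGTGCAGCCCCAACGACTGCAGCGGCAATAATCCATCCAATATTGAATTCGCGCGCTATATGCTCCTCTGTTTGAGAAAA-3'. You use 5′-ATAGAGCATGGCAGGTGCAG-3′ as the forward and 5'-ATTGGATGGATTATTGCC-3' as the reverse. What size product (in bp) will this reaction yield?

The forward primer matches the template at positions 97–116.
Reverse complement of the reverse primer: GGCAATAATCCATCCAAT. This occurs on the top strand at positions 133–150.
Product length = (reverse-primer end) − (forward-primer start) + 1 = 150 − 97 + 1 = 54 bp.

54 bp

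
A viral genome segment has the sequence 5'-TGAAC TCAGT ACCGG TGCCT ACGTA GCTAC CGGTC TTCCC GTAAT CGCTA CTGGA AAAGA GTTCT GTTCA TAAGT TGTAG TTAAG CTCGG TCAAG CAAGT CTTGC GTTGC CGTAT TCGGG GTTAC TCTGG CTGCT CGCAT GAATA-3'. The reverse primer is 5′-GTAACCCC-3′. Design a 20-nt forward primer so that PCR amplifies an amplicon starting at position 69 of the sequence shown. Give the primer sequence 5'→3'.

The reverse primer's reverse complement GGGGTTAC matches the template at positions 118–125; the product starts at position 69.
The forward primer is identical to the top strand over positions 69–88: CATAAGTTGTAGTTAAGCTC.

5'-CATAAGTTGTAGTTAAGCTC-3'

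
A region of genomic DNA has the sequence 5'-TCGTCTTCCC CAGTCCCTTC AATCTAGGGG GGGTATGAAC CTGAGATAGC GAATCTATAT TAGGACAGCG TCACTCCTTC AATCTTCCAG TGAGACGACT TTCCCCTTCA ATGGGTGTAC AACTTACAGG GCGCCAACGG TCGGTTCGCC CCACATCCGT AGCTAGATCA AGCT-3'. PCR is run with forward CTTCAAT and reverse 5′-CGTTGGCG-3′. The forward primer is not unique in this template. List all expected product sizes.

123 bp, 63 bp, 34 bp

The forward primer CTTCAAT matches the top strand at positions 17–23, 77–83, 106–112.
The reverse primer's reverse complement is CGCCAACG, matching at positions 132–139.
Each forward site pairs with the reverse site to give a product ending at position 139: sizes 123, 63, 34 bp.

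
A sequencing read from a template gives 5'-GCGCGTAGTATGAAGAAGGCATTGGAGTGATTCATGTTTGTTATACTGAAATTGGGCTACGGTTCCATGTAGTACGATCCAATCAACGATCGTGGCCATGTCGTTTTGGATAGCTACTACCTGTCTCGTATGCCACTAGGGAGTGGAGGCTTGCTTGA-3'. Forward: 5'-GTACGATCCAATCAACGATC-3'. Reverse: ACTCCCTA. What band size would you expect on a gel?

73 bp

Scanning the template, GTACGATCCAATCAACGATC occurs at positions 72–91; this primer anneals to the bottom strand there with its 3' end pointing downstream.
Reverse complement of the reverse primer: TAGGGAGT. This occurs on the top strand at positions 137–144.
Amplicon spans positions 72–144: 73 bp.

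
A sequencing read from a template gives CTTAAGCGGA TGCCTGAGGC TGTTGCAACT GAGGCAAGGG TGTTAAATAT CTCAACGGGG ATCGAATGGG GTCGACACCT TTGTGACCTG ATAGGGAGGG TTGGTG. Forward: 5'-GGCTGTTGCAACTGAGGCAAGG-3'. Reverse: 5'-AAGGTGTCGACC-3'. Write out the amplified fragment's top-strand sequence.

The forward primer matches the template at positions 18–39.
Reverse complement of the reverse primer: GGTCGACACCTT. This occurs on the top strand at positions 70–81.
The product is the template from position 18 through 81 (64 bp).

5'-GGCTGTTGCAACTGAGGCAAGGGTGTTAAATATCTCAACGGGGATCGAATGGGGTCGACACCTT-3'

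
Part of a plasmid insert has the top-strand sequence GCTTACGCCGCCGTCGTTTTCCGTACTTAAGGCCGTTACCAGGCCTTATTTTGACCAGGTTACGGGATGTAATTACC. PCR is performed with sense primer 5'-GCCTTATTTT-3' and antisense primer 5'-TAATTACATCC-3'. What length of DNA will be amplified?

Forward primer GCCTTATTTT is found on the top strand at positions 43–52.
The reverse primer's reverse complement is GGATGTAATTA, which matches the template at positions 65–75.
Product length = (reverse-primer end) − (forward-primer start) + 1 = 75 − 43 + 1 = 33 bp.

33 bp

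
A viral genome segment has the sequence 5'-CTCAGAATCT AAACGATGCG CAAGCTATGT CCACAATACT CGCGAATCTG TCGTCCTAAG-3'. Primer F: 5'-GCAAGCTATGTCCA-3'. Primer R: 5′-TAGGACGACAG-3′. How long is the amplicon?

39 bp

The forward primer matches the template at positions 20–33.
The reverse primer's reverse complement is CTGTCGTCCTA, which matches the template at positions 48–58.
The product runs from position 20 to position 58, so its length is 58 − 20 + 1 = 39 bp.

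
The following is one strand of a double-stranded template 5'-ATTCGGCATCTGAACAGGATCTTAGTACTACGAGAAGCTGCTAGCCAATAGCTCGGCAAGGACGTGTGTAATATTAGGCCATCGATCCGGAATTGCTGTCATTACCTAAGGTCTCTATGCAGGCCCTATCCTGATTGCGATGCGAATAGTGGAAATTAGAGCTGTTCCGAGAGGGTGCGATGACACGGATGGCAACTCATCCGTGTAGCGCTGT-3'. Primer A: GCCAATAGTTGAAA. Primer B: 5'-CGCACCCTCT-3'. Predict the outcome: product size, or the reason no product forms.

No product — primer A has no binding site in the template.

Primer A (GCCAATAGTTGAAA) does not match the top strand, and its reverse complement TTTCAACTATTGGC does not match either.
With no annealing site for primer A, no amplification occurs.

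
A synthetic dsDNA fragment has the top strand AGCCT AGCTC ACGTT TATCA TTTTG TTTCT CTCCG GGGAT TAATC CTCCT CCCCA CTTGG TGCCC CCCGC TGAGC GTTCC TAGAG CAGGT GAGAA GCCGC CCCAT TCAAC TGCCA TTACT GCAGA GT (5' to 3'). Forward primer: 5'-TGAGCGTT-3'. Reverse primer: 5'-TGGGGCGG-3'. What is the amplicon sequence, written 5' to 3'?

5'-TGAGCGTTCCTAGAGCAGGTGAGAAGCCGCCCCA-3'

Scanning the template, TGAGCGTT occurs at positions 71–78; this primer anneals to the bottom strand there with its 3' end pointing downstream.
Reverse complement of the reverse primer: CCGCCCCA. This occurs on the top strand at positions 97–104.
The product is the template from position 71 through 104 (34 bp).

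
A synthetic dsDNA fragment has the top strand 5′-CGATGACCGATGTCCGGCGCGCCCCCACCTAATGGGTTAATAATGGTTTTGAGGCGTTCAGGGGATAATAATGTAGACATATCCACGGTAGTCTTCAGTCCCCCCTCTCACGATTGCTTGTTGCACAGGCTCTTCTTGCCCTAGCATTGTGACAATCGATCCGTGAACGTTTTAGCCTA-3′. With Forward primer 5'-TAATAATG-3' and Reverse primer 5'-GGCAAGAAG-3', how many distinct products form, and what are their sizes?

Two products: 103 bp, 75 bp

The forward primer TAATAATG matches the top strand at positions 38–45, 66–73.
The reverse primer's reverse complement is CTTCTTGCC, matching at positions 132–140.
Each forward site pairs with the reverse site to give a product ending at position 140: sizes 103, 75 bp.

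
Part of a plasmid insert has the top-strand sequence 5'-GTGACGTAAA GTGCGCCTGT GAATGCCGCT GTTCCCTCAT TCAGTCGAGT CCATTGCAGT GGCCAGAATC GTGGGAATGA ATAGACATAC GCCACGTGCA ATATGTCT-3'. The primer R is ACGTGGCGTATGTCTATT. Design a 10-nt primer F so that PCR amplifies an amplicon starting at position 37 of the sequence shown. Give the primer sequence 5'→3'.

The reverse primer's reverse complement AATAGACATACGCCACGT matches the template at positions 80–97; the product starts at position 37.
The forward primer is identical to the top strand over positions 37–46: TCATTCAGTC.

5'-TCATTCAGTC-3'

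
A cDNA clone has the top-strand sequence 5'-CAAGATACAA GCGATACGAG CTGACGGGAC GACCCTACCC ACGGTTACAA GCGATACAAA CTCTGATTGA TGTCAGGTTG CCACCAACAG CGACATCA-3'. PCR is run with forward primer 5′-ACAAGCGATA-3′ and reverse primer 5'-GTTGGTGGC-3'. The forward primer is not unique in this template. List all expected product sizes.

The forward primer ACAAGCGATA matches the top strand at positions 7–16, 47–56.
The reverse primer's reverse complement is GCCACCAAC, matching at positions 80–88.
Each forward site pairs with the reverse site to give a product ending at position 88: sizes 82, 42 bp.

82 bp, 42 bp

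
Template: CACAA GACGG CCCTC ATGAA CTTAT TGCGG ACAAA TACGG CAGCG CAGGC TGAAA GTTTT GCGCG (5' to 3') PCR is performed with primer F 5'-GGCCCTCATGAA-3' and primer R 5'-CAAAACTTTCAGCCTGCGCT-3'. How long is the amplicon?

Scanning the template, GGCCCTCATGAA occurs at positions 9–20; this primer anneals to the bottom strand there with its 3' end pointing downstream.
Reverse complement of the reverse primer: AGCGCAGGCTGAAAGTTTTG. This occurs on the top strand at positions 42–61.
Product length = (reverse-primer end) − (forward-primer start) + 1 = 61 − 9 + 1 = 53 bp.

53 bp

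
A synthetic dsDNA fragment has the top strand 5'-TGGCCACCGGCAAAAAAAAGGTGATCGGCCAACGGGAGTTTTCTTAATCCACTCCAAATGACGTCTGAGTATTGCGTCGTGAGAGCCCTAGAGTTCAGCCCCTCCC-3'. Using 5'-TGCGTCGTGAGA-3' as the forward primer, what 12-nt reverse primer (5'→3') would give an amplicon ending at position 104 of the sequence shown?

The forward primer binds at positions 73–84; the product's 3' end on the top strand is position 104.
The reverse primer anneals to the top strand over positions 93–104, i.e. to GTTCAGCCCCTC.
Its sequence written 5'→3' is the reverse complement: GAGGGGCTGAAC.

5'-GAGGGGCTGAAC-3'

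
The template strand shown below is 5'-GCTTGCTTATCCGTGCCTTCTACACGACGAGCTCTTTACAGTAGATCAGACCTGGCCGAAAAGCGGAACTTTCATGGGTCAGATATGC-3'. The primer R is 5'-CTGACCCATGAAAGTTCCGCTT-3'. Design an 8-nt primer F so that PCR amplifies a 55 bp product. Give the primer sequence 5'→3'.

The reverse primer's reverse complement AAGCGGAACTTTCATGGGTCAG matches the template at positions 61–82, so the product ends at position 82.
A 55 bp product then starts at position 82 − 55 + 1 = 28.
The forward primer is identical to the top strand there: CGAGCTCT.

5'-CGAGCTCT-3'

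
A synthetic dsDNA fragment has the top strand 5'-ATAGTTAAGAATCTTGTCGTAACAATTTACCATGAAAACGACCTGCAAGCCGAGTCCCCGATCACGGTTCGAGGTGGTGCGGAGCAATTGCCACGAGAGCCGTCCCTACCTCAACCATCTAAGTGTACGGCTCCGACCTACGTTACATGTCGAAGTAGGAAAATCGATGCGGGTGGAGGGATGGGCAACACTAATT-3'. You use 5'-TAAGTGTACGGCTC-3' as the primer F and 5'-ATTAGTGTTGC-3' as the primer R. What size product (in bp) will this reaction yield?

Scanning the template, TAAGTGTACGGCTC occurs at positions 120–133; this primer anneals to the bottom strand there with its 3' end pointing downstream.
Taking the reverse complement of ATTAGTGTTGC gives GCAACACTAAT, found at positions 185–195 on the template; the primer anneals here to the top strand with its 3' end pointing upstream.
The product runs from position 120 to position 195, so its length is 195 − 120 + 1 = 76 bp.

76 bp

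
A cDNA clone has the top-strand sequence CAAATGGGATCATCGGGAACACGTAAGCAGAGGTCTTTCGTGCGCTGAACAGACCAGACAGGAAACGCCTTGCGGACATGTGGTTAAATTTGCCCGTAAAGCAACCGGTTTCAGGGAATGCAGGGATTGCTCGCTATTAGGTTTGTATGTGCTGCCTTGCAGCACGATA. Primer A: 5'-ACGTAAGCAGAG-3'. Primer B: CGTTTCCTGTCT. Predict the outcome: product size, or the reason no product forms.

Primer A (ACGTAAGCAGAG) matches the top strand at positions 21–32; it acts as a forward primer.
Primer B's reverse complement is AGACAGGAAACG, matching the top strand at positions 56–67; it acts as a reverse primer.
The 3' ends face each other across positions 21–67, giving a 47 bp product.

Yes — a 47 bp product.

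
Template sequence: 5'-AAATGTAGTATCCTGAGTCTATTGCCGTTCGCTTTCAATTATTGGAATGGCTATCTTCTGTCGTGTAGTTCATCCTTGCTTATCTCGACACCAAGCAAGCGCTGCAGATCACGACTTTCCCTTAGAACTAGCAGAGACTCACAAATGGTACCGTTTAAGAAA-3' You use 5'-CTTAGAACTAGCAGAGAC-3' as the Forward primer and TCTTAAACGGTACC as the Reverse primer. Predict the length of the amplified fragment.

Scanning the template, CTTAGAACTAGCAGAGAC occurs at positions 121–138; this primer anneals to the bottom strand there with its 3' end pointing downstream.
The reverse primer's reverse complement is GGTACCGTTTAAGA, which matches the template at positions 147–160.
Product length = (reverse-primer end) − (forward-primer start) + 1 = 160 − 121 + 1 = 40 bp.

40 bp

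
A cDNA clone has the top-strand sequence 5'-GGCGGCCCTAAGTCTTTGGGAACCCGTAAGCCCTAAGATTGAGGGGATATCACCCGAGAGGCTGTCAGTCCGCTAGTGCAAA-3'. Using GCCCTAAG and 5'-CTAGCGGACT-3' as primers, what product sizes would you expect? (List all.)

The forward primer GCCCTAAG matches the top strand at positions 5–12, 30–37.
The reverse primer's reverse complement is AGTCCGCTAG, matching at positions 67–76.
Each forward site pairs with the reverse site to give a product ending at position 76: sizes 72, 47 bp.

72 bp, 47 bp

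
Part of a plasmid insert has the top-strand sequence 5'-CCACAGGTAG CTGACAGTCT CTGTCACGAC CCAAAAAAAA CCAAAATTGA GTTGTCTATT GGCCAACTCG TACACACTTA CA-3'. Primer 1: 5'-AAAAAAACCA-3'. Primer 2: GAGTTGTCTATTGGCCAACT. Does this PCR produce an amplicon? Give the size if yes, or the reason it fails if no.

No product — both primers anneal to the same strand and extend in the same direction.

Primer 1 (AAAAAAACCA) matches the top strand at positions 34–43 (3' end points downstream).
Primer 2 (GAGTTGTCTATTGGCCAACT) also matches the top strand directly, at positions 49–68 — its reverse complement AGTTGGCCAATAGACAACTC is not present.
Both primers anneal to the bottom strand with 3' ends pointing the same way, so neither can prime synthesis back toward the other.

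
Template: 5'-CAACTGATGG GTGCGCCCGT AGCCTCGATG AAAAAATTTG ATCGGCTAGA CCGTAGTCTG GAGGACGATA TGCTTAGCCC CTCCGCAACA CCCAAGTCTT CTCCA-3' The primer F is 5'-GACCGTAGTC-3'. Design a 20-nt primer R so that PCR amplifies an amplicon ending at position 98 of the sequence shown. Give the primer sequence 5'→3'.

5'-GACTTGGGTGTTGCGGAGGG-3'

The forward primer binds at positions 49–58; the product's 3' end on the top strand is position 98.
The reverse primer anneals to the top strand over positions 79–98, i.e. to CCCTCCGCAACACCCAAGTC.
Its sequence written 5'→3' is the reverse complement: GACTTGGGTGTTGCGGAGGG.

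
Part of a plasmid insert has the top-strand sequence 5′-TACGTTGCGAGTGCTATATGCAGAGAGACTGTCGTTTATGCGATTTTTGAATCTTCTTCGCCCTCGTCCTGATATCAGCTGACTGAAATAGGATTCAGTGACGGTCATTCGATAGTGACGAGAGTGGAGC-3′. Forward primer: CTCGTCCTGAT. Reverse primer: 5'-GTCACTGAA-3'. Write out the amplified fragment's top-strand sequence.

Forward primer CTCGTCCTGAT is found on the top strand at positions 63–73.
The reverse primer's reverse complement is TTCAGTGAC, which matches the template at positions 94–102.
The product is the template from position 63 through 102 (40 bp).

5'-CTCGTCCTGATATCAGCTGACTGAAATAGGATTCAGTGAC-3'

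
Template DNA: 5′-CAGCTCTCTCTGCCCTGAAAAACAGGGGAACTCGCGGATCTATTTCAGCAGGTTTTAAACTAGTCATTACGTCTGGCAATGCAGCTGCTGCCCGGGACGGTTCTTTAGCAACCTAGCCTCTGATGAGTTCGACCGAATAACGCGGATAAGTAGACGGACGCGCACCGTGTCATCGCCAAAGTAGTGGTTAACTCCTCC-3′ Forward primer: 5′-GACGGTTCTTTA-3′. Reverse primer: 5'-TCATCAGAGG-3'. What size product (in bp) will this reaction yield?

Scanning the template, GACGGTTCTTTA occurs at positions 96–107; this primer anneals to the bottom strand there with its 3' end pointing downstream.
Taking the reverse complement of TCATCAGAGG gives CCTCTGATGA, found at positions 117–126 on the template; the primer anneals here to the top strand with its 3' end pointing upstream.
Amplicon spans positions 96–126: 31 bp.

31 bp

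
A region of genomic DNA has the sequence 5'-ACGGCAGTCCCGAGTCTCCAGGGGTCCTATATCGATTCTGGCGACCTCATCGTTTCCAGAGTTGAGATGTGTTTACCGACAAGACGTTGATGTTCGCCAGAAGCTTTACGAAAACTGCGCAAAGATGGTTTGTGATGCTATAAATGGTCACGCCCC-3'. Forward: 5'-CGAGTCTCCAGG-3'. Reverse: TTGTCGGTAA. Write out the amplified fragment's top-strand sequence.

Scanning the template, CGAGTCTCCAGG occurs at positions 11–22; this primer anneals to the bottom strand there with its 3' end pointing downstream.
Taking the reverse complement of TTGTCGGTAA gives TTACCGACAA, found at positions 73–82 on the template; the primer anneals here to the top strand with its 3' end pointing upstream.
The product is the template from position 11 through 82 (72 bp).

5'-CGAGTCTCCAGGGGTCCTATATCGATTCTGGCGACCTCATCGTTTCCAGAGTTGAGATGTGTTTACCGACAA-3'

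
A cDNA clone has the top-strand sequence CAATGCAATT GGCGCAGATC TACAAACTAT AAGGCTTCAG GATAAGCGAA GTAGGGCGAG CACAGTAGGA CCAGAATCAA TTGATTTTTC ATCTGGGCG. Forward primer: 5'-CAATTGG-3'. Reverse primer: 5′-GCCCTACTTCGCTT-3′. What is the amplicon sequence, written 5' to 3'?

5'-CAATTGGCGCAGATCTACAAACTATAAGGCTTCAGGATAAGCGAAGTAGGGC-3'

Scanning the template, CAATTGG occurs at positions 6–12; this primer anneals to the bottom strand there with its 3' end pointing downstream.
Reverse complement of the reverse primer: AAGCGAAGTAGGGC. This occurs on the top strand at positions 44–57.
The product is the template from position 6 through 57 (52 bp).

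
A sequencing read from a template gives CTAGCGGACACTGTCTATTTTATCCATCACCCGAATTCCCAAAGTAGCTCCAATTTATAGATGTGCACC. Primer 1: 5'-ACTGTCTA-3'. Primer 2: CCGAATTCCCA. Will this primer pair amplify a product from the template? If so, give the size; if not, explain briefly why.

No product — both primers anneal to the same strand and extend in the same direction.

Primer 1 (ACTGTCTA) matches the top strand at positions 10–17 (3' end points downstream).
Primer 2 (CCGAATTCCCA) also matches the top strand directly, at positions 31–41 — its reverse complement TGGGAATTCGG is not present.
Both primers anneal to the bottom strand with 3' ends pointing the same way, so neither can prime synthesis back toward the other.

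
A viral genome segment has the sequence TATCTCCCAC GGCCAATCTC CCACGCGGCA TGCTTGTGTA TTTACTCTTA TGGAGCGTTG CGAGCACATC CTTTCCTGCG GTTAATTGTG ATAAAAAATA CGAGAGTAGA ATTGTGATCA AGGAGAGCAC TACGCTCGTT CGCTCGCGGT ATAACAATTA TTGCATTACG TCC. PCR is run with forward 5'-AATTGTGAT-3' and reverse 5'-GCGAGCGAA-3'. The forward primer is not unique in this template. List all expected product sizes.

64 bp, 38 bp

The forward primer AATTGTGAT matches the top strand at positions 84–92, 110–118.
The reverse primer's reverse complement is TTCGCTCGC, matching at positions 139–147.
Each forward site pairs with the reverse site to give a product ending at position 147: sizes 64, 38 bp.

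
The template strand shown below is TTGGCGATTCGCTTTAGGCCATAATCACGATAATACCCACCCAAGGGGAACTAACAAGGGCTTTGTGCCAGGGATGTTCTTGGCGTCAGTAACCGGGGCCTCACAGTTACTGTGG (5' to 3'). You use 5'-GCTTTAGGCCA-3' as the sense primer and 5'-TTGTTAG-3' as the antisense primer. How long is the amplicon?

47 bp

The forward primer matches the template at positions 11–21.
Taking the reverse complement of TTGTTAG gives CTAACAA, found at positions 51–57 on the template; the primer anneals here to the top strand with its 3' end pointing upstream.
Product length = (reverse-primer end) − (forward-primer start) + 1 = 57 − 11 + 1 = 47 bp.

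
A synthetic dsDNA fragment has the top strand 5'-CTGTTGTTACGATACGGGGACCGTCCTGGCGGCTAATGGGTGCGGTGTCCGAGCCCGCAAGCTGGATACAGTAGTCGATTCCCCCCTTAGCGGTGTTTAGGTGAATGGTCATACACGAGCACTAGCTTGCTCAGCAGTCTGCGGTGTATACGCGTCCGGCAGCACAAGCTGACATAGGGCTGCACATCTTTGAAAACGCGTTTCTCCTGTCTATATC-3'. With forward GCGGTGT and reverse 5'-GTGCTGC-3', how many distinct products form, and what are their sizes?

The forward primer GCGGTGT matches the top strand at positions 42–48, 90–96, 141–147.
The reverse primer's reverse complement is GCAGCAC, matching at positions 159–165.
Each forward site pairs with the reverse site to give a product ending at position 165: sizes 124, 76, 25 bp.

Three products: 124 bp, 76 bp, 25 bp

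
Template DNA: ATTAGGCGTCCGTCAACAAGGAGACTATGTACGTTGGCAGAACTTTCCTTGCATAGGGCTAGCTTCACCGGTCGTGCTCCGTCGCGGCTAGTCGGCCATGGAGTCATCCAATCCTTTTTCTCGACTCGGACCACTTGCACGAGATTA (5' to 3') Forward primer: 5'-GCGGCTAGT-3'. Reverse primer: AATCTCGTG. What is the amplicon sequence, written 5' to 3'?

5'-GCGGCTAGTCGGCCATGGAGTCATCCAATCCTTTTTCTCGACTCGGACCACTTGCACGAGATT-3'

The forward primer matches the template at positions 84–92.
Reverse complement of the reverse primer: CACGAGATT. This occurs on the top strand at positions 138–146.
The product is the template from position 84 through 146 (63 bp).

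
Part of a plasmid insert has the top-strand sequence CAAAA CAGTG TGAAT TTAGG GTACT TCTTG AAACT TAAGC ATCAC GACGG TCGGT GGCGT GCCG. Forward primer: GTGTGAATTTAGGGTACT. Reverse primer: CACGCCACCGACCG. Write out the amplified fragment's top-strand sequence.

The forward primer matches the template at positions 8–25.
Reverse complement of the reverse primer: CGGTCGGTGGCGTG. This occurs on the top strand at positions 48–61.
The product is the template from position 8 through 61 (54 bp).

5'-GTGTGAATTTAGGGTACTTCTTGAAACTTAAGCATCACGACGGTCGGTGGCGTG-3'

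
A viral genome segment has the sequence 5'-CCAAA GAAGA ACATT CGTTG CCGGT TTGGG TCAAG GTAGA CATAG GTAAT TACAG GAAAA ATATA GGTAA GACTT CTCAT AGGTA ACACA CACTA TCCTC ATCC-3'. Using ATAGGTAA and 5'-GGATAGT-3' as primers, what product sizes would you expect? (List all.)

The forward primer ATAGGTAA matches the top strand at positions 42–49, 63–70, 79–86.
The reverse primer's reverse complement is ACTATCC, matching at positions 92–98.
Each forward site pairs with the reverse site to give a product ending at position 98: sizes 57, 36, 20 bp.

57 bp, 36 bp, 20 bp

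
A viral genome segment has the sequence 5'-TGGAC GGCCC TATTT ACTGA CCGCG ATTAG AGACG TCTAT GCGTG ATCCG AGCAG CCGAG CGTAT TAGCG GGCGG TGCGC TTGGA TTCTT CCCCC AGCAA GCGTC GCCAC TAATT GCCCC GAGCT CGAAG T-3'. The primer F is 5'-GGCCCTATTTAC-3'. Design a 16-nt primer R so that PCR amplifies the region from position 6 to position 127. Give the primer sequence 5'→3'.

The product's 3' end on the top strand is position 127.
The reverse primer anneals to the top strand over positions 112–127, i.e. to AATTGCCCCGAGCTCG.
Its sequence written 5'→3' is the reverse complement: CGAGCTCGGGGCAATT.

5'-CGAGCTCGGGGCAATT-3'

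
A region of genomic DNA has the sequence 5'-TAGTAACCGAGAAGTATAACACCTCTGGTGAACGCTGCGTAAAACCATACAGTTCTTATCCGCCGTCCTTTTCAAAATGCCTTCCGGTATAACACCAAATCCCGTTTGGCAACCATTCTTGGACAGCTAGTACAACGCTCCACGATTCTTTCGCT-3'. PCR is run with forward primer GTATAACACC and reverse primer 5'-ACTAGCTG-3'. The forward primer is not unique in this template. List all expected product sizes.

118 bp, 45 bp

The forward primer GTATAACACC matches the top strand at positions 14–23, 87–96.
The reverse primer's reverse complement is CAGCTAGT, matching at positions 124–131.
Each forward site pairs with the reverse site to give a product ending at position 131: sizes 118, 45 bp.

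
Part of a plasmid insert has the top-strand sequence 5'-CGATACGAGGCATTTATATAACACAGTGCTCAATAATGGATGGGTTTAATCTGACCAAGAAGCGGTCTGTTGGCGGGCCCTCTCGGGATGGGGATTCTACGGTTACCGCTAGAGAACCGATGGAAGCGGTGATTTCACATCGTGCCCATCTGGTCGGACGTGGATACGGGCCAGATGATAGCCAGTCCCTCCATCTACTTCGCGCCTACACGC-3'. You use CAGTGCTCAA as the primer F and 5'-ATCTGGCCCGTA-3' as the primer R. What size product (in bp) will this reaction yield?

Forward primer CAGTGCTCAA is found on the top strand at positions 24–33.
The reverse primer's reverse complement is TACGGGCCAGAT, which matches the template at positions 165–176.
Amplicon spans positions 24–176: 153 bp.

153 bp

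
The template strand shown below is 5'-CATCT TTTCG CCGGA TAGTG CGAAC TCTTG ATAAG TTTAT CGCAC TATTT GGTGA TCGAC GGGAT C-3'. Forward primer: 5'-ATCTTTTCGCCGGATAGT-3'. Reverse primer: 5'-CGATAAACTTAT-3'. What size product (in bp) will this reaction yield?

41 bp

Scanning the template, ATCTTTTCGCCGGATAGT occurs at positions 2–19; this primer anneals to the bottom strand there with its 3' end pointing downstream.
Taking the reverse complement of CGATAAACTTAT gives ATAAGTTTATCG, found at positions 31–42 on the template; the primer anneals here to the top strand with its 3' end pointing upstream.
Product length = (reverse-primer end) − (forward-primer start) + 1 = 42 − 2 + 1 = 41 bp.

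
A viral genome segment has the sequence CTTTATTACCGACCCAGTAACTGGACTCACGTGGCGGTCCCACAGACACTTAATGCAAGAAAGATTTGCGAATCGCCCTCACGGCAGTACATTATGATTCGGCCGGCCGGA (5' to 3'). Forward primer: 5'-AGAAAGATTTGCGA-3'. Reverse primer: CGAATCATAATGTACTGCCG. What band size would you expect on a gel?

44 bp

The forward primer matches the template at positions 58–71.
Reverse complement of the reverse primer: CGGCAGTACATTATGATTCG. This occurs on the top strand at positions 82–101.
Amplicon spans positions 58–101: 44 bp.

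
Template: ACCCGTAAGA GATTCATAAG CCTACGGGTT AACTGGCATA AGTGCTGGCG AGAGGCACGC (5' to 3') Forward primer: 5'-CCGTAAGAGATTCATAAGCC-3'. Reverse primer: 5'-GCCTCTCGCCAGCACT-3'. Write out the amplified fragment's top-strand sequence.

The forward primer matches the template at positions 3–22.
Taking the reverse complement of GCCTCTCGCCAGCACT gives AGTGCTGGCGAGAGGC, found at positions 41–56 on the template; the primer anneals here to the top strand with its 3' end pointing upstream.
The product is the template from position 3 through 56 (54 bp).

5'-CCGTAAGAGATTCATAAGCCTACGGGTTAACTGGCATAAGTGCTGGCGAGAGGC-3'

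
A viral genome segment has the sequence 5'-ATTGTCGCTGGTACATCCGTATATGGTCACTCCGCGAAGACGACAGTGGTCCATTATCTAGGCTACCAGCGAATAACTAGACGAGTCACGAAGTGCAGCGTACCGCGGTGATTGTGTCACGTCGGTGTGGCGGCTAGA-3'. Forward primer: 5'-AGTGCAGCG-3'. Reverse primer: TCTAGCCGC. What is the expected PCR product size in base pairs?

The forward primer matches the template at positions 92–100.
Taking the reverse complement of TCTAGCCGC gives GCGGCTAGA, found at positions 130–138 on the template; the primer anneals here to the top strand with its 3' end pointing upstream.
The product runs from position 92 to position 138, so its length is 138 − 92 + 1 = 47 bp.

47 bp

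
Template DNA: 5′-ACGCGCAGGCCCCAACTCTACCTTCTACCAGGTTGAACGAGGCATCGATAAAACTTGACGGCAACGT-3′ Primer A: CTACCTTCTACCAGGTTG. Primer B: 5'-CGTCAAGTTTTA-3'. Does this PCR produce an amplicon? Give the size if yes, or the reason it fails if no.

Yes — a 43 bp product.

Primer A (CTACCTTCTACCAGGTTG) matches the top strand at positions 18–35; it acts as a forward primer.
Primer B's reverse complement is TAAAACTTGACG, matching the top strand at positions 49–60; it acts as a reverse primer.
The 3' ends face each other across positions 18–60, giving a 43 bp product.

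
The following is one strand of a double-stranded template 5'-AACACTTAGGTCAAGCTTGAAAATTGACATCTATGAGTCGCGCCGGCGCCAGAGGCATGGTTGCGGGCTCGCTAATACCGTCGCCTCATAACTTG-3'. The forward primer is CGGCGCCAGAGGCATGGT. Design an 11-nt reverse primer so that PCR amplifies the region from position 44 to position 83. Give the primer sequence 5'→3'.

The product's 3' end on the top strand is position 83.
The reverse primer anneals to the top strand over positions 73–83, i.e. to TAATACCGTCG.
Its sequence written 5'→3' is the reverse complement: CGACGGTATTA.

5'-CGACGGTATTA-3'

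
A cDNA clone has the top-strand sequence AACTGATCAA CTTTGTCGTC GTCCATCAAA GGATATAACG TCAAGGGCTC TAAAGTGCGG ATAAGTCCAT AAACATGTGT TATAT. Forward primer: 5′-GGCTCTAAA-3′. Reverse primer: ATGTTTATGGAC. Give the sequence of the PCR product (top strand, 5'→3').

The forward primer matches the template at positions 46–54.
The reverse primer's reverse complement is GTCCATAAACAT, which matches the template at positions 65–76.
The product is the template from position 46 through 76 (31 bp).

5'-GGCTCTAAAGTGCGGATAAGTCCATAAACAT-3'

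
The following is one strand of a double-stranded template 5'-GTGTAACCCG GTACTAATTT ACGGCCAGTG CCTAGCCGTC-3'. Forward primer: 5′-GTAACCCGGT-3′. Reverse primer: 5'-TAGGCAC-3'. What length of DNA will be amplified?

32 bp

The forward primer matches the template at positions 3–12.
The reverse primer's reverse complement is GTGCCTA, which matches the template at positions 28–34.
The product runs from position 3 to position 34, so its length is 34 − 3 + 1 = 32 bp.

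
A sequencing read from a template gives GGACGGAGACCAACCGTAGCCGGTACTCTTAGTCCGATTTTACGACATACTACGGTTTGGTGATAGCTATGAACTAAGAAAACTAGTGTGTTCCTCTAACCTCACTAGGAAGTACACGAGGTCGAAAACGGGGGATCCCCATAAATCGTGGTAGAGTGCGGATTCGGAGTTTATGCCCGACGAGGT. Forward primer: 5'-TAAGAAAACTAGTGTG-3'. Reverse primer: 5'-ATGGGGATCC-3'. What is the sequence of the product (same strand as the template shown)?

The forward primer matches the template at positions 75–90.
Taking the reverse complement of ATGGGGATCC gives GGATCCCCAT, found at positions 133–142 on the template; the primer anneals here to the top strand with its 3' end pointing upstream.
The product is the template from position 75 through 142 (68 bp).

5'-TAAGAAAACTAGTGTGTTCCTCTAACCTCACTAGGAAGTACACGAGGTCGAAAACGGGGGATCCCCAT-3'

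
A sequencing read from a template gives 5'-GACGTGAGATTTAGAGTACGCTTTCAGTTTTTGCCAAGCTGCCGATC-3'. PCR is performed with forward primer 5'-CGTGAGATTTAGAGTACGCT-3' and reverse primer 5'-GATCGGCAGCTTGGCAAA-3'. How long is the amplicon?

45 bp

The forward primer matches the template at positions 3–22.
Taking the reverse complement of GATCGGCAGCTTGGCAAA gives TTTGCCAAGCTGCCGATC, found at positions 30–47 on the template; the primer anneals here to the top strand with its 3' end pointing upstream.
Amplicon spans positions 3–47: 45 bp.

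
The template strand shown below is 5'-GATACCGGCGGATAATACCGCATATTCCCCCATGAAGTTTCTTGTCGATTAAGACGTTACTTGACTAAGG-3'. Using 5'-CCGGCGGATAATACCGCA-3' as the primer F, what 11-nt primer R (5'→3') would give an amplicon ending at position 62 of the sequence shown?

The forward primer binds at positions 5–22; the product's 3' end on the top strand is position 62.
The reverse primer anneals to the top strand over positions 52–62, i.e. to AGACGTTACTT.
Its sequence written 5'→3' is the reverse complement: AAGTAACGTCT.

5'-AAGTAACGTCT-3'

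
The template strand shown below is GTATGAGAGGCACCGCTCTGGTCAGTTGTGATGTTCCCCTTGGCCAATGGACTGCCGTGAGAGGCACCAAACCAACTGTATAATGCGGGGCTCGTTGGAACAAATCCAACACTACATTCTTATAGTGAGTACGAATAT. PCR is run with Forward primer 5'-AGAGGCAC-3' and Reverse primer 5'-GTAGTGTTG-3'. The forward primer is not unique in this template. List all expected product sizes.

110 bp, 56 bp

The forward primer AGAGGCAC matches the top strand at positions 6–13, 60–67.
The reverse primer's reverse complement is CAACACTAC, matching at positions 107–115.
Each forward site pairs with the reverse site to give a product ending at position 115: sizes 110, 56 bp.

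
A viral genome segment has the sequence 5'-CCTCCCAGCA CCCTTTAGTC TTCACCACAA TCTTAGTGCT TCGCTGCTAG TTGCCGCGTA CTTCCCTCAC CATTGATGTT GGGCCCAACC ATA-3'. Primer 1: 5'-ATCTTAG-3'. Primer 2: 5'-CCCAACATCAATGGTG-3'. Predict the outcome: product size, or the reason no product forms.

Yes — a 54 bp product.

Primer 1 (ATCTTAG) matches the top strand at positions 30–36; it acts as a forward primer.
Primer 2's reverse complement is CACCATTGATGTTGGG, matching the top strand at positions 68–83; it acts as a reverse primer.
The 3' ends face each other across positions 30–83, giving a 54 bp product.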